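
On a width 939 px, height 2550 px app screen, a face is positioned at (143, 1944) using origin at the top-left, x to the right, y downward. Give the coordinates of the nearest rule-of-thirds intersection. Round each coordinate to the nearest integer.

Third lines: x ∈ {313, 626}, y ∈ {850, 1700}.
143 is closer to x = 313; 1944 is closer to y = 1700.
So the nearest intersection is the lower-left power point.

(313, 1700)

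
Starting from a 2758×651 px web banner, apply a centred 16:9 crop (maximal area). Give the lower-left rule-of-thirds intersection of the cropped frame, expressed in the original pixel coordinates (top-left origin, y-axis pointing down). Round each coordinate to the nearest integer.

2758/651 > 16/9, so the 16:9 crop keeps the full height 651 and trims width to 651 × 16/9 = 1157.33 px.
Left offset = (2758 − 1157.33)/2 = 800.33 px; top offset = 0.
Lower-left is one-third across and two-thirds down within the crop:
x = 800.33 + 1 × 1157.33/3 ≈ 1186; y = 0.00 + 2 × 651.00/3 ≈ 434.

x = 1186 px, y = 434 px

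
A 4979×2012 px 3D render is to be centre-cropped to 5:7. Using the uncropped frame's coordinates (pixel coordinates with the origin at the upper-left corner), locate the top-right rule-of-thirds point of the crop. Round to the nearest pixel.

4979/2012 > 5/7, so the 5:7 crop keeps the full height 2012 and trims width to 2012 × 5/7 = 1437.14 px.
Left offset = (4979 − 1437.14)/2 = 1770.93 px; top offset = 0.
Top-right is two-thirds across and one-third down within the crop:
x = 1770.93 + 2 × 1437.14/3 ≈ 2729; y = 0.00 + 1 × 2012.00/3 ≈ 671.

(2729, 671)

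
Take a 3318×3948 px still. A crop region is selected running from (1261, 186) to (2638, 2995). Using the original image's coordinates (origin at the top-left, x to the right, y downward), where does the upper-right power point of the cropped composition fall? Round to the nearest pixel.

Crop width = 2638 − 1261 = 1377 px; one third is 459.00 px.
Crop height = 2995 − 186 = 2809 px; one third is 936.33 px.
The upper-right point is two-thirds across and one-third down within the crop:
x = 1261 + 2 × 459.00 ≈ 2179; y = 186 + 1 × 936.33 ≈ 1122.

x = 2179 px, y = 1122 px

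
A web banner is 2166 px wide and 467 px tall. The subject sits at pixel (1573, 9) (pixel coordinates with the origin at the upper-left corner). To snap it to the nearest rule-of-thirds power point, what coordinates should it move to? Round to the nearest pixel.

(1444, 156)

Third lines: x ∈ {722, 1444}, y ∈ {156, 311}.
1573 is closer to x = 1444; 9 is closer to y = 156.
So the nearest intersection is the upper-right power point.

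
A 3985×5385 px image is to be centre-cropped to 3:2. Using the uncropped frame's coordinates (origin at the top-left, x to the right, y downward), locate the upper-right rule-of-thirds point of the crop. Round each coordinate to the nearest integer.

(2657, 2250)

3985/5385 < 3/2, so the 3:2 crop keeps the full width 3985 and trims height to 3985 × 2/3 = 2656.67 px.
Top offset = (5385 − 2656.67)/2 = 1364.17 px; left offset = 0.
Upper-right is two-thirds across and one-third down within the crop:
x = 0.00 + 2 × 3985.00/3 ≈ 2657; y = 1364.17 + 1 × 2656.67/3 ≈ 2250.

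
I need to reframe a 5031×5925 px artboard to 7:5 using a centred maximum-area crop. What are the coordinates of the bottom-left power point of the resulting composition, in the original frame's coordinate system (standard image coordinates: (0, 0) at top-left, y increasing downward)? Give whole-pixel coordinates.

x = 1677 px, y = 3561 px

5031/5925 < 7/5, so the 7:5 crop keeps the full width 5031 and trims height to 5031 × 5/7 = 3593.57 px.
Top offset = (5925 − 3593.57)/2 = 1165.71 px; left offset = 0.
Bottom-left is one-third across and two-thirds down within the crop:
x = 0.00 + 1 × 5031.00/3 ≈ 1677; y = 1165.71 + 2 × 3593.57/3 ≈ 3561.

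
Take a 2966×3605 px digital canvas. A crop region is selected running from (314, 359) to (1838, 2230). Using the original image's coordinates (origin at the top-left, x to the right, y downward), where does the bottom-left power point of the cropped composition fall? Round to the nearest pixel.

(822, 1606)

Crop width = 1838 − 314 = 1524 px; one third is 508.00 px.
Crop height = 2230 − 359 = 1871 px; one third is 623.67 px.
The bottom-left point is one-third across and two-thirds down within the crop:
x = 314 + 1 × 508.00 ≈ 822; y = 359 + 2 × 623.67 ≈ 1606.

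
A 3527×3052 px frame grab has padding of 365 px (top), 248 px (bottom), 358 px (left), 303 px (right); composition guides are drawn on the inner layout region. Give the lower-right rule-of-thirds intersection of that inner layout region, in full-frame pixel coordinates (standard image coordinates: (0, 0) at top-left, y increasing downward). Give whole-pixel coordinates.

x = 2269 px, y = 1991 px

Content width = 3527 − 358 − 303 = 2866 px; content height = 3052 − 365 − 248 = 2439 px.
Lower-right is two-thirds across and two-thirds down within the inner layout region.
x = 358 + 2 × 2866/3 = 358 + 1910.67 ≈ 2269
y = 365 + 2 × 2439/3 = 365 + 1626.00 ≈ 1991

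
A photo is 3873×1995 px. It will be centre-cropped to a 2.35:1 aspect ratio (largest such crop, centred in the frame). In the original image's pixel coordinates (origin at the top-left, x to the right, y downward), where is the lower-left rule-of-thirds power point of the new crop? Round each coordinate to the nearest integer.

3873/1995 < 2.35/1, so the 2.35:1 crop keeps the full width 3873 and trims height to 3873 × 1/2.35 = 1648.09 px.
Top offset = (1995 − 1648.09)/2 = 173.46 px; left offset = 0.
Lower-left is one-third across and two-thirds down within the crop:
x = 0.00 + 1 × 3873.00/3 ≈ 1291; y = 173.46 + 2 × 1648.09/3 ≈ 1272.

x = 1291 px, y = 1272 px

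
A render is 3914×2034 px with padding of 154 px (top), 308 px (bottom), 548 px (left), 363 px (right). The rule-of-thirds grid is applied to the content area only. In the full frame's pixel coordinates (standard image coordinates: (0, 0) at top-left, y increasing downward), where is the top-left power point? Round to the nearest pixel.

(1549, 678)

Content width = 3914 − 548 − 363 = 3003 px; content height = 2034 − 154 − 308 = 1572 px.
Top-left is one-third across and one-third down within the content area.
x = 548 + 1 × 3003/3 = 548 + 1001.00 ≈ 1549
y = 154 + 1 × 1572/3 = 154 + 524.00 ≈ 678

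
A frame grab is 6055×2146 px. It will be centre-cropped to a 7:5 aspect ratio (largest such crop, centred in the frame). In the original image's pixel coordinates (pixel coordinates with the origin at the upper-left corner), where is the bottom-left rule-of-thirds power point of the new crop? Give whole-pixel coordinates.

x = 2527 px, y = 1431 px

6055/2146 > 7/5, so the 7:5 crop keeps the full height 2146 and trims width to 2146 × 7/5 = 3004.40 px.
Left offset = (6055 − 3004.40)/2 = 1525.30 px; top offset = 0.
Bottom-left is one-third across and two-thirds down within the crop:
x = 1525.30 + 1 × 3004.40/3 ≈ 2527; y = 0.00 + 2 × 2146.00/3 ≈ 1431.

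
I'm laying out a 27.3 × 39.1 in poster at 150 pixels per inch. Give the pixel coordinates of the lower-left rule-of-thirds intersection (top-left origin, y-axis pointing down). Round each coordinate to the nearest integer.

In pixels the canvas is 27.3 × 150 = 4095 wide and 39.1 × 150 = 5865 tall.
The lower-left point is one-third across and two-thirds down:
x = 1 × 4095/3 ≈ 1365; y = 2 × 5865/3 ≈ 3910.

x = 1365 px, y = 3910 px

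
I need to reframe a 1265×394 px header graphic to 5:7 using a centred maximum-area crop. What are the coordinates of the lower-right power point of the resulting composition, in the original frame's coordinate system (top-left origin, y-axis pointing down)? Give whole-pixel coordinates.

1265/394 > 5/7, so the 5:7 crop keeps the full height 394 and trims width to 394 × 5/7 = 281.43 px.
Left offset = (1265 − 281.43)/2 = 491.79 px; top offset = 0.
Lower-right is two-thirds across and two-thirds down within the crop:
x = 491.79 + 2 × 281.43/3 ≈ 679; y = 0.00 + 2 × 394.00/3 ≈ 263.

x = 679 px, y = 263 px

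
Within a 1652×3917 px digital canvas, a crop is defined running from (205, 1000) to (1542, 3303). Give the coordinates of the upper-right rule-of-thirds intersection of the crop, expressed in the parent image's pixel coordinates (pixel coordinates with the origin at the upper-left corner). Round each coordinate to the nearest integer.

x = 1096 px, y = 1768 px

Crop width = 1542 − 205 = 1337 px; one third is 445.67 px.
Crop height = 3303 − 1000 = 2303 px; one third is 767.67 px.
The upper-right point is two-thirds across and one-third down within the crop:
x = 205 + 2 × 445.67 ≈ 1096; y = 1000 + 1 × 767.67 ≈ 1768.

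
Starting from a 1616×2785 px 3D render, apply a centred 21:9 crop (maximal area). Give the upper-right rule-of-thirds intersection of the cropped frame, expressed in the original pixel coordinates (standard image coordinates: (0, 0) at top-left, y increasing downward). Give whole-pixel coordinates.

1616/2785 < 21/9, so the 21:9 crop keeps the full width 1616 and trims height to 1616 × 9/21 = 692.57 px.
Top offset = (2785 − 692.57)/2 = 1046.21 px; left offset = 0.
Upper-right is two-thirds across and one-third down within the crop:
x = 0.00 + 2 × 1616.00/3 ≈ 1077; y = 1046.21 + 1 × 692.57/3 ≈ 1277.

x = 1077 px, y = 1277 px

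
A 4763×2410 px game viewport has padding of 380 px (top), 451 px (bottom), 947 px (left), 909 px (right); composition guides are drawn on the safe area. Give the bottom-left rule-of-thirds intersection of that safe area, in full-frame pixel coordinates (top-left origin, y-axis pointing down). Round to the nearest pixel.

(1916, 1433)

Content width = 4763 − 947 − 909 = 2907 px; content height = 2410 − 380 − 451 = 1579 px.
Bottom-left is one-third across and two-thirds down within the safe area.
x = 947 + 1 × 2907/3 = 947 + 969.00 ≈ 1916
y = 380 + 2 × 1579/3 = 380 + 1052.67 ≈ 1433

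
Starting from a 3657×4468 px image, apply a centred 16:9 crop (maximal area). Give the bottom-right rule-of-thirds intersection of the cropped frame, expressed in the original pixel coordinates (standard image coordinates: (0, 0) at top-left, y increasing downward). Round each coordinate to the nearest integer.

x = 2438 px, y = 2577 px

3657/4468 < 16/9, so the 16:9 crop keeps the full width 3657 and trims height to 3657 × 9/16 = 2057.06 px.
Top offset = (4468 − 2057.06)/2 = 1205.47 px; left offset = 0.
Bottom-right is two-thirds across and two-thirds down within the crop:
x = 0.00 + 2 × 3657.00/3 ≈ 2438; y = 1205.47 + 2 × 2057.06/3 ≈ 2577.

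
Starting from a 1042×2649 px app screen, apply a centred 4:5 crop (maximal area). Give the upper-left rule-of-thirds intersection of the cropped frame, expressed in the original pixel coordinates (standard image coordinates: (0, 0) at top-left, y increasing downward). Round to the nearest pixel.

(347, 1107)

1042/2649 < 4/5, so the 4:5 crop keeps the full width 1042 and trims height to 1042 × 5/4 = 1302.50 px.
Top offset = (2649 − 1302.50)/2 = 673.25 px; left offset = 0.
Upper-left is one-third across and one-third down within the crop:
x = 0.00 + 1 × 1042.00/3 ≈ 347; y = 673.25 + 1 × 1302.50/3 ≈ 1107.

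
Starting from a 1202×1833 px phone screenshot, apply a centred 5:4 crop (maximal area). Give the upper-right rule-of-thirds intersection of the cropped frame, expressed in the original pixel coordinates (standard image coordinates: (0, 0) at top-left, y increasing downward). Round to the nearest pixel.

(801, 756)

1202/1833 < 5/4, so the 5:4 crop keeps the full width 1202 and trims height to 1202 × 4/5 = 961.60 px.
Top offset = (1833 − 961.60)/2 = 435.70 px; left offset = 0.
Upper-right is two-thirds across and one-third down within the crop:
x = 0.00 + 2 × 1202.00/3 ≈ 801; y = 435.70 + 1 × 961.60/3 ≈ 756.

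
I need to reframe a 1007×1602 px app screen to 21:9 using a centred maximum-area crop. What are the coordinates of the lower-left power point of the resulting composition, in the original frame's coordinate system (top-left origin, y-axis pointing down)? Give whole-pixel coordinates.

(336, 873)

1007/1602 < 21/9, so the 21:9 crop keeps the full width 1007 and trims height to 1007 × 9/21 = 431.57 px.
Top offset = (1602 − 431.57)/2 = 585.21 px; left offset = 0.
Lower-left is one-third across and two-thirds down within the crop:
x = 0.00 + 1 × 1007.00/3 ≈ 336; y = 585.21 + 2 × 431.57/3 ≈ 873.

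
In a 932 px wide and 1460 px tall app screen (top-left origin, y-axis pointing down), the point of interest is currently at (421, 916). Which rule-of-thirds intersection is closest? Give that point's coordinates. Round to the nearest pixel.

(311, 973)

Third lines: x ∈ {311, 621}, y ∈ {487, 973}.
421 is closer to x = 311; 916 is closer to y = 973.
So the nearest intersection is the lower-left power point.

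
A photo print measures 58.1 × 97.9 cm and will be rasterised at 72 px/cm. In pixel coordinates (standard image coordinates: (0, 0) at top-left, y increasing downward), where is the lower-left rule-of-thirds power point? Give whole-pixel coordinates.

x = 1394 px, y = 4699 px

In pixels the canvas is 58.1 × 72 = 4183.2 wide and 97.9 × 72 = 7048.8 tall.
The lower-left point is one-third across and two-thirds down:
x = 1 × 4183.2/3 ≈ 1394; y = 2 × 7048.8/3 ≈ 4699.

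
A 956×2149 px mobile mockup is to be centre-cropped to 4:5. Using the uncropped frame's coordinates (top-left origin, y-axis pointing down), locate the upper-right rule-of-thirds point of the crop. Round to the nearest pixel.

(637, 875)

956/2149 < 4/5, so the 4:5 crop keeps the full width 956 and trims height to 956 × 5/4 = 1195.00 px.
Top offset = (2149 − 1195.00)/2 = 477.00 px; left offset = 0.
Upper-right is two-thirds across and one-third down within the crop:
x = 0.00 + 2 × 956.00/3 ≈ 637; y = 477.00 + 1 × 1195.00/3 ≈ 875.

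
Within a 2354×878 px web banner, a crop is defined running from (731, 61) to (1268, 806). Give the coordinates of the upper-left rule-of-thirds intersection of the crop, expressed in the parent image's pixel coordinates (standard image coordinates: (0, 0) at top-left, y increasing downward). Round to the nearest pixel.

(910, 309)

Crop width = 1268 − 731 = 537 px; one third is 179.00 px.
Crop height = 806 − 61 = 745 px; one third is 248.33 px.
The upper-left point is one-third across and one-third down within the crop:
x = 731 + 1 × 179.00 ≈ 910; y = 61 + 1 × 248.33 ≈ 309.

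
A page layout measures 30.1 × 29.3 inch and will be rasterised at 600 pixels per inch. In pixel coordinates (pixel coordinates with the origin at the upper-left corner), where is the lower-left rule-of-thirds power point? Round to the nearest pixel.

(6020, 11720)

In pixels the canvas is 30.1 × 600 = 18060 wide and 29.3 × 600 = 17580 tall.
The lower-left point is one-third across and two-thirds down:
x = 1 × 18060/3 ≈ 6020; y = 2 × 17580/3 ≈ 11720.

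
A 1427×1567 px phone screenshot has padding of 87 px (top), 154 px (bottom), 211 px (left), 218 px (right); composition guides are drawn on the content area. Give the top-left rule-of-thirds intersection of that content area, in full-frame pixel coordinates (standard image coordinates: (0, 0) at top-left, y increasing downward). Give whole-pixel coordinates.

Content width = 1427 − 211 − 218 = 998 px; content height = 1567 − 87 − 154 = 1326 px.
Top-left is one-third across and one-third down within the content area.
x = 211 + 1 × 998/3 = 211 + 332.67 ≈ 544
y = 87 + 1 × 1326/3 = 87 + 442.00 ≈ 529

x = 544 px, y = 529 px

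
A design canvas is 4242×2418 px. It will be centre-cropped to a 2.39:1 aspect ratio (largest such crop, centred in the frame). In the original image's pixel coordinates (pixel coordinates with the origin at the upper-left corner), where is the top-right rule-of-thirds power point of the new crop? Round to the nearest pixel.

(2828, 913)

4242/2418 < 2.39/1, so the 2.39:1 crop keeps the full width 4242 and trims height to 4242 × 1/2.39 = 1774.90 px.
Top offset = (2418 − 1774.90)/2 = 321.55 px; left offset = 0.
Top-right is two-thirds across and one-third down within the crop:
x = 0.00 + 2 × 4242.00/3 ≈ 2828; y = 321.55 + 1 × 1774.90/3 ≈ 913.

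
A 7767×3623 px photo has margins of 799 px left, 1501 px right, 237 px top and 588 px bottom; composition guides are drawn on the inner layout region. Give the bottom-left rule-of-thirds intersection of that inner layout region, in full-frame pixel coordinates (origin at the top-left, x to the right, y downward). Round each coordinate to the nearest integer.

Content width = 7767 − 799 − 1501 = 5467 px; content height = 3623 − 237 − 588 = 2798 px.
Bottom-left is one-third across and two-thirds down within the inner layout region.
x = 799 + 1 × 5467/3 = 799 + 1822.33 ≈ 2621
y = 237 + 2 × 2798/3 = 237 + 1865.33 ≈ 2102

x = 2621 px, y = 2102 px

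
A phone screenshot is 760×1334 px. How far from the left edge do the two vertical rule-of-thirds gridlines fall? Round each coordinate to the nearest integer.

760 / 3 = 253.33, so the vertical lines sit at one and two thirds of 760.

253 px and 507 px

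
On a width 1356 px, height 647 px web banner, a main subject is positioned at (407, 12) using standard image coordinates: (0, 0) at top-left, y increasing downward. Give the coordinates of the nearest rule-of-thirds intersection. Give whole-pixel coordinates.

(452, 216)

Third lines: x ∈ {452, 904}, y ∈ {216, 431}.
407 is closer to x = 452; 12 is closer to y = 216.
So the nearest intersection is the upper-left power point.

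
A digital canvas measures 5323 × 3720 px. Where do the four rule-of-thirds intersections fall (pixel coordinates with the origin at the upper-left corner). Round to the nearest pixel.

(1774, 1240), (3549, 1240), (1774, 2480), (3549, 2480)

One third of 5323 is 1774.33; one third of 3720 is 1240.
Vertical third lines at x = 1774 and x = 3549; horizontal third lines at y = 1240 and y = 2480.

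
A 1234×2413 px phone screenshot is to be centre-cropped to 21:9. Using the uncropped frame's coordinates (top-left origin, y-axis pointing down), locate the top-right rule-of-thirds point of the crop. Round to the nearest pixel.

1234/2413 < 21/9, so the 21:9 crop keeps the full width 1234 and trims height to 1234 × 9/21 = 528.86 px.
Top offset = (2413 − 528.86)/2 = 942.07 px; left offset = 0.
Top-right is two-thirds across and one-third down within the crop:
x = 0.00 + 2 × 1234.00/3 ≈ 823; y = 942.07 + 1 × 528.86/3 ≈ 1118.

x = 823 px, y = 1118 px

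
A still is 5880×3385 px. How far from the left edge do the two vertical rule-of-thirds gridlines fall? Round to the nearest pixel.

5880 / 3 = 1960, so the vertical lines sit at one and two thirds of 5880.

1960 px and 3920 px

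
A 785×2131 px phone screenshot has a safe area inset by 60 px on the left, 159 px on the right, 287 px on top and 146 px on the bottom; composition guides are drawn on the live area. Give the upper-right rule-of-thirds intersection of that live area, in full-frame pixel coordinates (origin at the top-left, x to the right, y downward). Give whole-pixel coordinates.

x = 437 px, y = 853 px

Content width = 785 − 60 − 159 = 566 px; content height = 2131 − 287 − 146 = 1698 px.
Upper-right is two-thirds across and one-third down within the live area.
x = 60 + 2 × 566/3 = 60 + 377.33 ≈ 437
y = 287 + 1 × 1698/3 = 287 + 566.00 ≈ 853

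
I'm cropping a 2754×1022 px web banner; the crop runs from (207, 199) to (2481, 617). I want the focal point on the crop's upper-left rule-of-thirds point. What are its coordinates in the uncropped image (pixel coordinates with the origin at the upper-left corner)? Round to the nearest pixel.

Crop width = 2481 − 207 = 2274 px; one third is 758.00 px.
Crop height = 617 − 199 = 418 px; one third is 139.33 px.
The upper-left point is one-third across and one-third down within the crop:
x = 207 + 1 × 758.00 ≈ 965; y = 199 + 1 × 139.33 ≈ 338.

x = 965 px, y = 338 px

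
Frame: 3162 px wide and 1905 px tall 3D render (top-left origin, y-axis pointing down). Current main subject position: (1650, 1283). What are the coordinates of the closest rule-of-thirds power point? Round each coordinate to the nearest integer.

Third lines: x ∈ {1054, 2108}, y ∈ {635, 1270}.
1650 is closer to x = 2108; 1283 is closer to y = 1270.
So the nearest intersection is the lower-right power point.

(2108, 1270)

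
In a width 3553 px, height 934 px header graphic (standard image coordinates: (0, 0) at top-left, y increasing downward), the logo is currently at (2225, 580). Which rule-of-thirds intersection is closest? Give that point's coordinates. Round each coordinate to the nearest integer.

Third lines: x ∈ {1184, 2369}, y ∈ {311, 623}.
2225 is closer to x = 2369; 580 is closer to y = 623.
So the nearest intersection is the lower-right power point.

(2369, 623)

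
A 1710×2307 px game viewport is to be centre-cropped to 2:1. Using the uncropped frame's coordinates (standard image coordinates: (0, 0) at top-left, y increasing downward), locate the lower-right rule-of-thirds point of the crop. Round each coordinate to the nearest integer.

(1140, 1296)

1710/2307 < 2/1, so the 2:1 crop keeps the full width 1710 and trims height to 1710 × 1/2 = 855.00 px.
Top offset = (2307 − 855.00)/2 = 726.00 px; left offset = 0.
Lower-right is two-thirds across and two-thirds down within the crop:
x = 0.00 + 2 × 1710.00/3 ≈ 1140; y = 726.00 + 2 × 855.00/3 ≈ 1296.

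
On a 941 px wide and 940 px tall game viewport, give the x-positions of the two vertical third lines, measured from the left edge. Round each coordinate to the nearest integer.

314 px and 627 px

941 / 3 = 313.67, so the vertical lines sit at one and two thirds of 941.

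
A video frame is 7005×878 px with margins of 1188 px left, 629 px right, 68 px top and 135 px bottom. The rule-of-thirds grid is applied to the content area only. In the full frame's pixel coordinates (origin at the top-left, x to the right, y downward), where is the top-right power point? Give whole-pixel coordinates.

x = 4647 px, y = 293 px

Content width = 7005 − 1188 − 629 = 5188 px; content height = 878 − 68 − 135 = 675 px.
Top-right is two-thirds across and one-third down within the content area.
x = 1188 + 2 × 5188/3 = 1188 + 3458.67 ≈ 4647
y = 68 + 1 × 675/3 = 68 + 225.00 ≈ 293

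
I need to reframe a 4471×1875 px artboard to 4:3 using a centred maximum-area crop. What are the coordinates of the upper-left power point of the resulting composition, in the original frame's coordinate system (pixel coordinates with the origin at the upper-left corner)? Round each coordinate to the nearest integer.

4471/1875 > 4/3, so the 4:3 crop keeps the full height 1875 and trims width to 1875 × 4/3 = 2500.00 px.
Left offset = (4471 − 2500.00)/2 = 985.50 px; top offset = 0.
Upper-left is one-third across and one-third down within the crop:
x = 985.50 + 1 × 2500.00/3 ≈ 1819; y = 0.00 + 1 × 1875.00/3 ≈ 625.

(1819, 625)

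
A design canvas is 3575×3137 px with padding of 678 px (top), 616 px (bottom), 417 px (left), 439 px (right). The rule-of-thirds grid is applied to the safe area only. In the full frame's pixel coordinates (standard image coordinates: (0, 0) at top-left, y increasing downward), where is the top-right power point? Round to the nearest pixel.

x = 2230 px, y = 1292 px

Content width = 3575 − 417 − 439 = 2719 px; content height = 3137 − 678 − 616 = 1843 px.
Top-right is two-thirds across and one-third down within the safe area.
x = 417 + 2 × 2719/3 = 417 + 1812.67 ≈ 2230
y = 678 + 1 × 1843/3 = 678 + 614.33 ≈ 1292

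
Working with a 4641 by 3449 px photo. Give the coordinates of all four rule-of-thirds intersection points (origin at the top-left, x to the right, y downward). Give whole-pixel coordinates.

One third of 4641 is 1547; one third of 3449 is 1149.67.
Vertical third lines at x = 1547 and x = 3094; horizontal third lines at y = 1150 and y = 2299.

(1547, 1150), (3094, 1150), (1547, 2299), (3094, 2299)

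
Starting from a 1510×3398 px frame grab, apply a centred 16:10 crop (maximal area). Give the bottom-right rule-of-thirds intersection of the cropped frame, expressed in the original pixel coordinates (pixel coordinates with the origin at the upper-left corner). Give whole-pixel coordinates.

x = 1007 px, y = 1856 px

1510/3398 < 16/10, so the 16:10 crop keeps the full width 1510 and trims height to 1510 × 10/16 = 943.75 px.
Top offset = (3398 − 943.75)/2 = 1227.12 px; left offset = 0.
Bottom-right is two-thirds across and two-thirds down within the crop:
x = 0.00 + 2 × 1510.00/3 ≈ 1007; y = 1227.12 + 2 × 943.75/3 ≈ 1856.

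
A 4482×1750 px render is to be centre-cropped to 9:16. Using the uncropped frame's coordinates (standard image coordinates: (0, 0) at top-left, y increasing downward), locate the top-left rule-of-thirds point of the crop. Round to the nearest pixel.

4482/1750 > 9/16, so the 9:16 crop keeps the full height 1750 and trims width to 1750 × 9/16 = 984.38 px.
Left offset = (4482 − 984.38)/2 = 1748.81 px; top offset = 0.
Top-left is one-third across and one-third down within the crop:
x = 1748.81 + 1 × 984.38/3 ≈ 2077; y = 0.00 + 1 × 1750.00/3 ≈ 583.

(2077, 583)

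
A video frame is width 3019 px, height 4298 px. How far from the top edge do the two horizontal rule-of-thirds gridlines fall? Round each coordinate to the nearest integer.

4298 / 3 = 1432.67, so the horizontal lines sit at one and two thirds of 4298.

y = 1433 px and y = 2865 px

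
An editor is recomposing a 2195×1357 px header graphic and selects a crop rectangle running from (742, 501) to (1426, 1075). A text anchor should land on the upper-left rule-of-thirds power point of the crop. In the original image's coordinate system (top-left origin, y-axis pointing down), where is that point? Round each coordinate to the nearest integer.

Crop width = 1426 − 742 = 684 px; one third is 228.00 px.
Crop height = 1075 − 501 = 574 px; one third is 191.33 px.
The upper-left point is one-third across and one-third down within the crop:
x = 742 + 1 × 228.00 ≈ 970; y = 501 + 1 × 191.33 ≈ 692.

(970, 692)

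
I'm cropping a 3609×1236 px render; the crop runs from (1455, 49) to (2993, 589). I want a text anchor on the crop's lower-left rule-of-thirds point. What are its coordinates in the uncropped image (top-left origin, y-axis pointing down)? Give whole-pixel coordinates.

Crop width = 2993 − 1455 = 1538 px; one third is 512.67 px.
Crop height = 589 − 49 = 540 px; one third is 180.00 px.
The lower-left point is one-third across and two-thirds down within the crop:
x = 1455 + 1 × 512.67 ≈ 1968; y = 49 + 2 × 180.00 ≈ 409.

(1968, 409)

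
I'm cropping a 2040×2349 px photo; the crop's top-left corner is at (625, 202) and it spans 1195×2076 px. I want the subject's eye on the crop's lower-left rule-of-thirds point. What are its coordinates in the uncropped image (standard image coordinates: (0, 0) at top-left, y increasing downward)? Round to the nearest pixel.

x = 1023 px, y = 1586 px

One third of the crop width 1195 is 398.33 px.
One third of the crop height 2076 is 692.00 px.
The lower-left point is one-third across and two-thirds down within the crop:
x = 625 + 1 × 398.33 ≈ 1023; y = 202 + 2 × 692.00 ≈ 1586.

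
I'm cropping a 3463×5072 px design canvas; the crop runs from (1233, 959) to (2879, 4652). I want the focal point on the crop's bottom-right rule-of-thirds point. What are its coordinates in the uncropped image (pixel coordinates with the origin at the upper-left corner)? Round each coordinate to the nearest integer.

Crop width = 2879 − 1233 = 1646 px; one third is 548.67 px.
Crop height = 4652 − 959 = 3693 px; one third is 1231.00 px.
The bottom-right point is two-thirds across and two-thirds down within the crop:
x = 1233 + 2 × 548.67 ≈ 2330; y = 959 + 2 × 1231.00 ≈ 3421.

x = 2330 px, y = 3421 px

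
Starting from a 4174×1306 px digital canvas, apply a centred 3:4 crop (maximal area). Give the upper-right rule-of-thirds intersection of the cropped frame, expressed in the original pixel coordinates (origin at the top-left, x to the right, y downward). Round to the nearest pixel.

(2250, 435)

4174/1306 > 3/4, so the 3:4 crop keeps the full height 1306 and trims width to 1306 × 3/4 = 979.50 px.
Left offset = (4174 − 979.50)/2 = 1597.25 px; top offset = 0.
Upper-right is two-thirds across and one-third down within the crop:
x = 1597.25 + 2 × 979.50/3 ≈ 2250; y = 0.00 + 1 × 1306.00/3 ≈ 435.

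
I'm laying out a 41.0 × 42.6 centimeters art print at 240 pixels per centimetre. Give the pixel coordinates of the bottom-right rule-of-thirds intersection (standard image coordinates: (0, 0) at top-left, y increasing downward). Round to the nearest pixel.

In pixels the canvas is 41.0 × 240 = 9840 wide and 42.6 × 240 = 10224 tall.
The bottom-right point is two-thirds across and two-thirds down:
x = 2 × 9840/3 ≈ 6560; y = 2 × 10224/3 ≈ 6816.

(6560, 6816)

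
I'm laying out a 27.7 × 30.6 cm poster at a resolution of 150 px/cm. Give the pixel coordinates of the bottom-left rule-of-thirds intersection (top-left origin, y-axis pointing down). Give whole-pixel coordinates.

x = 1385 px, y = 3060 px

In pixels the canvas is 27.7 × 150 = 4155 wide and 30.6 × 150 = 4590 tall.
The bottom-left point is one-third across and two-thirds down:
x = 1 × 4155/3 ≈ 1385; y = 2 × 4590/3 ≈ 3060.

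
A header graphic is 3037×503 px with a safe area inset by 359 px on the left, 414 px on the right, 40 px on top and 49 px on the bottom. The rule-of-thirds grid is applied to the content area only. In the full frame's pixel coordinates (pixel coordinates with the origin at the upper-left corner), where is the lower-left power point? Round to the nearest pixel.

Content width = 3037 − 359 − 414 = 2264 px; content height = 503 − 40 − 49 = 414 px.
Lower-left is one-third across and two-thirds down within the content area.
x = 359 + 1 × 2264/3 = 359 + 754.67 ≈ 1114
y = 40 + 2 × 414/3 = 40 + 276.00 ≈ 316

x = 1114 px, y = 316 px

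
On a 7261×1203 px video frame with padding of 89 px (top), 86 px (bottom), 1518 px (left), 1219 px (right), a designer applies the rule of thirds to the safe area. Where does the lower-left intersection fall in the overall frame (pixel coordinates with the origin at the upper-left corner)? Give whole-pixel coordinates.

Content width = 7261 − 1518 − 1219 = 4524 px; content height = 1203 − 89 − 86 = 1028 px.
Lower-left is one-third across and two-thirds down within the safe area.
x = 1518 + 1 × 4524/3 = 1518 + 1508.00 ≈ 3026
y = 89 + 2 × 1028/3 = 89 + 685.33 ≈ 774

x = 3026 px, y = 774 px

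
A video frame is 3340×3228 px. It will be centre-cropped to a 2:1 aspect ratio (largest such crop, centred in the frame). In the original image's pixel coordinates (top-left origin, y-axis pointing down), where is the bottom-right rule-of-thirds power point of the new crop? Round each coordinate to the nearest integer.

(2227, 1892)

3340/3228 < 2/1, so the 2:1 crop keeps the full width 3340 and trims height to 3340 × 1/2 = 1670.00 px.
Top offset = (3228 − 1670.00)/2 = 779.00 px; left offset = 0.
Bottom-right is two-thirds across and two-thirds down within the crop:
x = 0.00 + 2 × 3340.00/3 ≈ 2227; y = 779.00 + 2 × 1670.00/3 ≈ 1892.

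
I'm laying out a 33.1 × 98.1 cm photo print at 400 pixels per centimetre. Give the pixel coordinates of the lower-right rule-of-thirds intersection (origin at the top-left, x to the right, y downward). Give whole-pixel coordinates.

x = 8827 px, y = 26160 px

In pixels the canvas is 33.1 × 400 = 13240 wide and 98.1 × 400 = 39240 tall.
The lower-right point is two-thirds across and two-thirds down:
x = 2 × 13240/3 ≈ 8827; y = 2 × 39240/3 ≈ 26160.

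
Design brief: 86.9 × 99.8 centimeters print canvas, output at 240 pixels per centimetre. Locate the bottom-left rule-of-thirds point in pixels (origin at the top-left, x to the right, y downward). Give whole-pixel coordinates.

(6952, 15968)

In pixels the canvas is 86.9 × 240 = 20856 wide and 99.8 × 240 = 23952 tall.
The bottom-left point is one-third across and two-thirds down:
x = 1 × 20856/3 ≈ 6952; y = 2 × 23952/3 ≈ 15968.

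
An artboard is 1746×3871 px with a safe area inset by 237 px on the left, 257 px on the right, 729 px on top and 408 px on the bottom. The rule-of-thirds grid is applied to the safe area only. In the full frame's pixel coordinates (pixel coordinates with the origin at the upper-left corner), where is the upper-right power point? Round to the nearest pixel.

(1072, 1640)

Content width = 1746 − 237 − 257 = 1252 px; content height = 3871 − 729 − 408 = 2734 px.
Upper-right is two-thirds across and one-third down within the safe area.
x = 237 + 2 × 1252/3 = 237 + 834.67 ≈ 1072
y = 729 + 1 × 2734/3 = 729 + 911.33 ≈ 1640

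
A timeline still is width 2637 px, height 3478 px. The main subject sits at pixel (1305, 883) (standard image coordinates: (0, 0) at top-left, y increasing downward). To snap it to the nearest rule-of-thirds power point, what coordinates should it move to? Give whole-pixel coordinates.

x = 879 px, y = 1159 px

Third lines: x ∈ {879, 1758}, y ∈ {1159, 2319}.
1305 is closer to x = 879; 883 is closer to y = 1159.
So the nearest intersection is the upper-left power point.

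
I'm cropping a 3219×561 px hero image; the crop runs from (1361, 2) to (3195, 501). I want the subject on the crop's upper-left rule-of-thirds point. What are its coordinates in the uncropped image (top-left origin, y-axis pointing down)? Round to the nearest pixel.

x = 1972 px, y = 168 px

Crop width = 3195 − 1361 = 1834 px; one third is 611.33 px.
Crop height = 501 − 2 = 499 px; one third is 166.33 px.
The upper-left point is one-third across and one-third down within the crop:
x = 1361 + 1 × 611.33 ≈ 1972; y = 2 + 1 × 166.33 ≈ 168.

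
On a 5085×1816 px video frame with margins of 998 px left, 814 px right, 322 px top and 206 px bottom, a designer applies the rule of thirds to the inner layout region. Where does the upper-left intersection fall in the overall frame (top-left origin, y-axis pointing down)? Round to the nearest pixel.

x = 2089 px, y = 751 px

Content width = 5085 − 998 − 814 = 3273 px; content height = 1816 − 322 − 206 = 1288 px.
Upper-left is one-third across and one-third down within the inner layout region.
x = 998 + 1 × 3273/3 = 998 + 1091.00 ≈ 2089
y = 322 + 1 × 1288/3 = 322 + 429.33 ≈ 751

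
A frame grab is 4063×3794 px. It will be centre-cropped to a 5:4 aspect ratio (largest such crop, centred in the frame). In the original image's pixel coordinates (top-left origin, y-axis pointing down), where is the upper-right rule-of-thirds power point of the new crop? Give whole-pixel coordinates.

4063/3794 < 5/4, so the 5:4 crop keeps the full width 4063 and trims height to 4063 × 4/5 = 3250.40 px.
Top offset = (3794 − 3250.40)/2 = 271.80 px; left offset = 0.
Upper-right is two-thirds across and one-third down within the crop:
x = 0.00 + 2 × 4063.00/3 ≈ 2709; y = 271.80 + 1 × 3250.40/3 ≈ 1355.

(2709, 1355)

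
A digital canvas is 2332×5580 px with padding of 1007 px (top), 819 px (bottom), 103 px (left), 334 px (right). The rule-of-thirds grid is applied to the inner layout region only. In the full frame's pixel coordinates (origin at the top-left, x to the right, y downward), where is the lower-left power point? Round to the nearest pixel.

Content width = 2332 − 103 − 334 = 1895 px; content height = 5580 − 1007 − 819 = 3754 px.
Lower-left is one-third across and two-thirds down within the inner layout region.
x = 103 + 1 × 1895/3 = 103 + 631.67 ≈ 735
y = 1007 + 2 × 3754/3 = 1007 + 2502.67 ≈ 3510

x = 735 px, y = 3510 px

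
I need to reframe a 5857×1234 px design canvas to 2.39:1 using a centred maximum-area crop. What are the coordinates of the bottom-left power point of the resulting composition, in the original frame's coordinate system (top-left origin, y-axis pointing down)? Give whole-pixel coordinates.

(2437, 823)

5857/1234 > 2.39/1, so the 2.39:1 crop keeps the full height 1234 and trims width to 1234 × 2.39/1 = 2949.26 px.
Left offset = (5857 − 2949.26)/2 = 1453.87 px; top offset = 0.
Bottom-left is one-third across and two-thirds down within the crop:
x = 1453.87 + 1 × 2949.26/3 ≈ 2437; y = 0.00 + 2 × 1234.00/3 ≈ 823.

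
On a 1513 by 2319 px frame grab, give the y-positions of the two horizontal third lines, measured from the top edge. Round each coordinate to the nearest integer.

y = 773 px and y = 1546 px

2319 / 3 = 773, so the horizontal lines sit at one and two thirds of 2319.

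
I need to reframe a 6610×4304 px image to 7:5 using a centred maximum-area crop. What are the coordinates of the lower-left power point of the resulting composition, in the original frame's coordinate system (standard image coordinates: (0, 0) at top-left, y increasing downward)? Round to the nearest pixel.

(2301, 2869)

6610/4304 > 7/5, so the 7:5 crop keeps the full height 4304 and trims width to 4304 × 7/5 = 6025.60 px.
Left offset = (6610 − 6025.60)/2 = 292.20 px; top offset = 0.
Lower-left is one-third across and two-thirds down within the crop:
x = 292.20 + 1 × 6025.60/3 ≈ 2301; y = 0.00 + 2 × 4304.00/3 ≈ 2869.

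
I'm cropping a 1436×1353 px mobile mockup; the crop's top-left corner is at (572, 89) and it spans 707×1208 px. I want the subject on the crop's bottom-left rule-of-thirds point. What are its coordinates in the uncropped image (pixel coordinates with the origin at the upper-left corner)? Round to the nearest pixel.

x = 808 px, y = 894 px

One third of the crop width 707 is 235.67 px.
One third of the crop height 1208 is 402.67 px.
The bottom-left point is one-third across and two-thirds down within the crop:
x = 572 + 1 × 235.67 ≈ 808; y = 89 + 2 × 402.67 ≈ 894.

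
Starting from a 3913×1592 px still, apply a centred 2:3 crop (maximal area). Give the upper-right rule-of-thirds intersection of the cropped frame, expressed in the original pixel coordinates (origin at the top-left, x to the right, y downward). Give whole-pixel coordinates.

(2133, 531)

3913/1592 > 2/3, so the 2:3 crop keeps the full height 1592 and trims width to 1592 × 2/3 = 1061.33 px.
Left offset = (3913 − 1061.33)/2 = 1425.83 px; top offset = 0.
Upper-right is two-thirds across and one-third down within the crop:
x = 1425.83 + 2 × 1061.33/3 ≈ 2133; y = 0.00 + 1 × 1592.00/3 ≈ 531.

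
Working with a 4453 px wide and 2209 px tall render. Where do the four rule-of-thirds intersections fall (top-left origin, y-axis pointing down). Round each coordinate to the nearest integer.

(1484, 736), (2969, 736), (1484, 1473), (2969, 1473)

One third of 4453 is 1484.33; one third of 2209 is 736.33.
Vertical third lines at x = 1484 and x = 2969; horizontal third lines at y = 736 and y = 1473.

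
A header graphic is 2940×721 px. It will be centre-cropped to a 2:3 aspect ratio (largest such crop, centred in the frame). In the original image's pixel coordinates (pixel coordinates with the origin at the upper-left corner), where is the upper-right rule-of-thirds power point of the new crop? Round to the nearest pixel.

(1550, 240)

2940/721 > 2/3, so the 2:3 crop keeps the full height 721 and trims width to 721 × 2/3 = 480.67 px.
Left offset = (2940 − 480.67)/2 = 1229.67 px; top offset = 0.
Upper-right is two-thirds across and one-third down within the crop:
x = 1229.67 + 2 × 480.67/3 ≈ 1550; y = 0.00 + 1 × 721.00/3 ≈ 240.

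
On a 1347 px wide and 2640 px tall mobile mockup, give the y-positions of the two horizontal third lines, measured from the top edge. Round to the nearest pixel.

y = 880 px and y = 1760 px

2640 / 3 = 880, so the horizontal lines sit at one and two thirds of 2640.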